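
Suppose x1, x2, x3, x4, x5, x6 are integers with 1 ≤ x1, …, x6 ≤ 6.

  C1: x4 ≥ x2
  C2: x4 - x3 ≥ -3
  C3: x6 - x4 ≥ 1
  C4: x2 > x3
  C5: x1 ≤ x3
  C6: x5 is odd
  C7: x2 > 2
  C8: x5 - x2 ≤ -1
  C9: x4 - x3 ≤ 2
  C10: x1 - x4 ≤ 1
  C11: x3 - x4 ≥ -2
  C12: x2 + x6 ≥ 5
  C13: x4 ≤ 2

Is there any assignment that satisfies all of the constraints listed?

From constraint 7: x2 ≥ 3. From constraints 1 and 13: x2 ≤ x4 and x4 ≤ 2, so x2 ≤ 2. But 2 < 3, so no value of x2 works.

Unsatisfiable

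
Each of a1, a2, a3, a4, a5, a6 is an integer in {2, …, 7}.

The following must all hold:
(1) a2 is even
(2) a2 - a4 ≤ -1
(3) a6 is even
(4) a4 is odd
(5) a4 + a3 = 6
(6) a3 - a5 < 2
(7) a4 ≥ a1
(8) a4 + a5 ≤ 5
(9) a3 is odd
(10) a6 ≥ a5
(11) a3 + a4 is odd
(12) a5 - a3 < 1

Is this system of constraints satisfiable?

Constraint 9 makes a3 odd and constraint 4 makes a4 odd, so a3 + a4 must be even. Constraint 11 says a3 + a4 is odd — contradiction.

Unsatisfiable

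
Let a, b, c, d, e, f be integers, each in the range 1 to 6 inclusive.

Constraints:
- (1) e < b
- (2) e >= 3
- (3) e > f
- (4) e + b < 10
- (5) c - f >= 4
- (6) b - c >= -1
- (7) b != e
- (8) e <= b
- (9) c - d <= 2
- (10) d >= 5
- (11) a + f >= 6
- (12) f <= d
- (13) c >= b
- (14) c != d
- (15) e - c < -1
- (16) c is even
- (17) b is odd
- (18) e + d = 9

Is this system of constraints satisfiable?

Satisfiable

Take a = 5, b = 5, c = 6, d = 5, e = 4, f = 1. Then constraint 4: e + b = 9; constraint 5: c - f = 5; constraint 6: b - c = -1, and every other listed constraint is also met.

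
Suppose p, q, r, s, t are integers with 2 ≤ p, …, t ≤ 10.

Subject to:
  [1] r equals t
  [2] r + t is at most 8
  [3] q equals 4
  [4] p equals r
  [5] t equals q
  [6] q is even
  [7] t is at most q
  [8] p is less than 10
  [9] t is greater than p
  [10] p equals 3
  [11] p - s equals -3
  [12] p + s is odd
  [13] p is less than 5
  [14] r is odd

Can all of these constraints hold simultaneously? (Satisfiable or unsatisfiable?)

Constraint 10 fixes p = 3 and constraint 3 fixes q = 4. Constraints 1, 4, and 5 give p = r = t = q, so p = q. But 3 ≠ 4 — contradiction.

Unsatisfiable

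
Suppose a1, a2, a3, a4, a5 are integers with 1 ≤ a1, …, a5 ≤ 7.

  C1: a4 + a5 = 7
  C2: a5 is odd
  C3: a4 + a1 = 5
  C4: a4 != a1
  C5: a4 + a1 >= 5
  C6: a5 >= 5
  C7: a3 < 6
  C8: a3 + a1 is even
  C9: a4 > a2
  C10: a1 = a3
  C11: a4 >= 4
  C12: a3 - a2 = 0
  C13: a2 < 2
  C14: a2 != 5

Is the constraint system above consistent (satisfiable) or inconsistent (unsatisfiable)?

Unsatisfiable

From constraint 11: a4 ≥ 4. From constraint 6: a5 ≥ 5. Hence a4 + a5 ≥ 9. But constraint 1 requires a4 + a5 = 7, and 7 < 9. Contradiction.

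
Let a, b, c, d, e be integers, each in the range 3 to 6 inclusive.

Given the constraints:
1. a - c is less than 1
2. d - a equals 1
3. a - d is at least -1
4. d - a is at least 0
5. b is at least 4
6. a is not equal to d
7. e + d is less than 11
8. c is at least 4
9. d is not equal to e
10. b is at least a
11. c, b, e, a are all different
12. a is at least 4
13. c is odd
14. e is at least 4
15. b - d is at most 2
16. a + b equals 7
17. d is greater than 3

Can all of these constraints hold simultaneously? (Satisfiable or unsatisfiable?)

Unsatisfiable

Constraints 5, 8, 12, and 14 confine each of c, b, e, a to the 3 values {4, …, 6} (the domain already gives each ≤ 6).
Constraint 11 requires all 4 of them to be distinct, but only 3 values are available — impossible by the pigeonhole principle.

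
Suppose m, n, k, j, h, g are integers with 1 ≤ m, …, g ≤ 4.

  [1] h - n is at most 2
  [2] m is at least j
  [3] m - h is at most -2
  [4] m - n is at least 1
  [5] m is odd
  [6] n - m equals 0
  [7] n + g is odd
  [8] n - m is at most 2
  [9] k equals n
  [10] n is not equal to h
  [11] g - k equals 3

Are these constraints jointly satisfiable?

Unsatisfiable

Constraints 1, 3, and 4 give h − m ≥ 2, m − n ≥ 1, n − h ≥ -2.
Adding all 3 inequalities: the left sides telescope to 0, and the right sides sum to 2 + 1 + (-2) = 1. So 0 ≥ 1, which is false.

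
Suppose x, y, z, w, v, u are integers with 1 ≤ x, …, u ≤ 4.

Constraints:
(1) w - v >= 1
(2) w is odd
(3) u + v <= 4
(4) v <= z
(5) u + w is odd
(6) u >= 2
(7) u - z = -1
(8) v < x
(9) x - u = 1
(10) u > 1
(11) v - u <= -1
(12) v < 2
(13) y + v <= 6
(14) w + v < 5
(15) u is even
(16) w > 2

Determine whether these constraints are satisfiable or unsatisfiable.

The assignment x = 3, y = 4, z = 3, w = 3, v = 1, u = 2 works:
  constraint 1 holds since w - v = 2.
  constraint 3 holds since u + v = 3.
  constraint 7 holds since u - z = -1.
The rest check out directly.

Satisfiable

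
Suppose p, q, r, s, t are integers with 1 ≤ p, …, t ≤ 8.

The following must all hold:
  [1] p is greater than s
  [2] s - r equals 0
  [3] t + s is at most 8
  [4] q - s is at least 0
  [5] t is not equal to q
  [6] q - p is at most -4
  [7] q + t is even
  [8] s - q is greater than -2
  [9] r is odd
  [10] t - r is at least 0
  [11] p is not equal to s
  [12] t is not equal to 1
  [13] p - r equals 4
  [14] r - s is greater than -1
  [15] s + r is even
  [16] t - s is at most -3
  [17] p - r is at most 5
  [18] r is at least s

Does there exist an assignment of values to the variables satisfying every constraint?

Constraints 4, 6, 10, 16, and 17 give t − r ≥ 0, r − p ≥ -5, p − q ≥ 4, q − s ≥ 0, s − t ≥ 3.
Adding all 5 inequalities: the left sides telescope to 0, and the right sides sum to 0 + (-5) + 4 + 0 + 3 = 2. So 0 ≥ 2, which is false.

Unsatisfiable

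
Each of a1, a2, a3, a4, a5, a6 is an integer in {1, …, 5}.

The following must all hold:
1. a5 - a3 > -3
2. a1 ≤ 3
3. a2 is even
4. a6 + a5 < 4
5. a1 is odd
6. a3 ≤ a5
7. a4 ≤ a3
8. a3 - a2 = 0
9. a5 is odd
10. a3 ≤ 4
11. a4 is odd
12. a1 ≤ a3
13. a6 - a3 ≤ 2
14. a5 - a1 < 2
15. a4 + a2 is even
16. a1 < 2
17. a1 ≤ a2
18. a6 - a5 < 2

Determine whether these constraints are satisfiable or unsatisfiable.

Unsatisfiable

Constraint 11 makes a4 odd and constraint 3 makes a2 even, so a4 + a2 must be odd. Constraint 15 says a4 + a2 is even — contradiction.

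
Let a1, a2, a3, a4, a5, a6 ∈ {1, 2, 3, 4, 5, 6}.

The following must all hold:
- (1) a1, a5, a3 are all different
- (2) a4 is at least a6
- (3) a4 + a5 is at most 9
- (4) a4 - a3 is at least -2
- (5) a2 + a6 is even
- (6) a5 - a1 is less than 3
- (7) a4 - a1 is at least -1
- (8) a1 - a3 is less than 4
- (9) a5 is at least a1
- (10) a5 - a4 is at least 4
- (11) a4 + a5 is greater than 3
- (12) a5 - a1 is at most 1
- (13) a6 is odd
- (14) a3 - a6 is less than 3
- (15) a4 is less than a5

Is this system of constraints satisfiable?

Unsatisfiable

Constraints 7, 10, and 12 give a5 − a4 ≥ 4, a4 − a1 ≥ -1, a1 − a5 ≥ -1.
Adding all 3 inequalities: the left sides telescope to 0, and the right sides sum to 4 + (-1) + (-1) = 2. So 0 ≥ 2, which is false.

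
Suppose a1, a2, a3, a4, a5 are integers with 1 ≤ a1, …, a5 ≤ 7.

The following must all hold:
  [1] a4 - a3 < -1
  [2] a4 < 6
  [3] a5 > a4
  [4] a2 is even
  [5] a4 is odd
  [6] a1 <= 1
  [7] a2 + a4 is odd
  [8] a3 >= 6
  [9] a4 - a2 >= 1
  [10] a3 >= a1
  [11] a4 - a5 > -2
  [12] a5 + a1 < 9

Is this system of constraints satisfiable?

Satisfiable

Setting (a1, a2, a3, a4, a5) = (1, 2, 7, 5, 6) satisfies everything: constraint 1: a4 - a3 = -2; constraint 9: a4 - a2 = 3, and the others follow.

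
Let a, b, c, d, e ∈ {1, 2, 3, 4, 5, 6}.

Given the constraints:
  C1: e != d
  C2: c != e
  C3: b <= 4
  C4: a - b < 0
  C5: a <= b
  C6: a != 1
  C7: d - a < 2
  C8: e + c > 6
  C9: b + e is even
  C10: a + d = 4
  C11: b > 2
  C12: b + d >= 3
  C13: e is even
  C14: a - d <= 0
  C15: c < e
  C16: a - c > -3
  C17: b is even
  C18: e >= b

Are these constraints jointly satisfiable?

Take a = 2, b = 4, c = 2, d = 2, e = 6. Then constraint 4: a - b = -2; constraint 7: d - a = 0; constraint 8: e + c = 8, and every other listed constraint is also met.

Satisfiable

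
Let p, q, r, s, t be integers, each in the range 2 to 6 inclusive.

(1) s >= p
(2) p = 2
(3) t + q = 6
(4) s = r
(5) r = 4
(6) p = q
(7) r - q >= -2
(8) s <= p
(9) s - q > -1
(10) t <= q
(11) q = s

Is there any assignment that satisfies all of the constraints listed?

Constraint 2 fixes p = 2 and constraint 5 fixes r = 4. Constraints 4, 6, and 11 give p = q = s = r, so p = r. But 2 ≠ 4 — contradiction.

Unsatisfiable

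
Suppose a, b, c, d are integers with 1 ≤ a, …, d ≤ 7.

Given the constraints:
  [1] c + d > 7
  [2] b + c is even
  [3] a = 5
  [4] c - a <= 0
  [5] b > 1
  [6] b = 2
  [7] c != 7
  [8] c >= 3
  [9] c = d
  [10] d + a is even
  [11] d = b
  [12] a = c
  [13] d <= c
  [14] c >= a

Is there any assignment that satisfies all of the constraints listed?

Constraint 3 fixes a = 5 and constraint 6 fixes b = 2. Constraints 9, 11, and 12 give a = c = d = b, so a = b. But 5 ≠ 2 — contradiction.

Unsatisfiable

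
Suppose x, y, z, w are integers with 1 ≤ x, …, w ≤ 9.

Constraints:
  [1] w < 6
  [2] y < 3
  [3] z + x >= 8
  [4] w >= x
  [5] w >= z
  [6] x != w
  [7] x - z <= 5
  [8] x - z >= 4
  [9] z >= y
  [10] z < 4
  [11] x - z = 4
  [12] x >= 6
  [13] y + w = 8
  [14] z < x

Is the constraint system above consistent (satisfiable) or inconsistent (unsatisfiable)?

From constraints 4 and 12: w ≥ x and x ≥ 6, so w ≥ 6. From constraint 1: w ≤ 5. But 5 < 6, so no value of w works.

Unsatisfiable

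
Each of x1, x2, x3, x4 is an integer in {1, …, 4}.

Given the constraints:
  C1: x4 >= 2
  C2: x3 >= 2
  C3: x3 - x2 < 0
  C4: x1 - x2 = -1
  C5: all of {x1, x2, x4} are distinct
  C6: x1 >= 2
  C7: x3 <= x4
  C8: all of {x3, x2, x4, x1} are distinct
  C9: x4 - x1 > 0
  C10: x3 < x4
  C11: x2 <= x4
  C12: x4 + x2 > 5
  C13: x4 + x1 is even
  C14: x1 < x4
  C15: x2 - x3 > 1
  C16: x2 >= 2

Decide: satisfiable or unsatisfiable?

Unsatisfiable

Constraints 1, 2, 6, and 16 confine each of x3, x2, x4, x1 to the 3 values {2, …, 4} (the domain already gives each ≤ 4).
Constraint 8 requires all 4 of them to be distinct, but only 3 values are available — impossible by the pigeonhole principle.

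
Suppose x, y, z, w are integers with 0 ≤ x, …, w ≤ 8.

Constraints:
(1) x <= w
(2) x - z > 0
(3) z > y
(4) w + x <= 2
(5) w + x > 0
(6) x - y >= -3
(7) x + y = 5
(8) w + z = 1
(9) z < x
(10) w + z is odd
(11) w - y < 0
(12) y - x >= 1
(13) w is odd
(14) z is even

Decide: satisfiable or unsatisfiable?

Unsatisfiable

Constraints 1, 2, 3, and 11 give y < z, z < x, x ≤ w, w < y. Chaining: y < z < x ≤ w < y, which forces y < y — impossible.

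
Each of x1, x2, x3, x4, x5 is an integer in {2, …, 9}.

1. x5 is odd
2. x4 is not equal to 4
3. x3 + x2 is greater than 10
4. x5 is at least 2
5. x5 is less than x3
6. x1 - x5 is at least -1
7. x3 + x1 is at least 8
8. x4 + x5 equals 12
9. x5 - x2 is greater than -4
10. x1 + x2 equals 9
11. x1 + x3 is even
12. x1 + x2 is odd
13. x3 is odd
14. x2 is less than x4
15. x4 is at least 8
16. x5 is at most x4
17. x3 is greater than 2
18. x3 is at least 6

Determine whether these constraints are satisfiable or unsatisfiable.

Satisfiable

Try x1 = 3, x2 = 6, x3 = 7, x4 = 9, x5 = 3.
Check constraint 3: x3 + x2 = 13; constraint 6: x1 - x5 = 0; constraint 7: x3 + x1 = 10. The remaining constraints are straightforward to verify.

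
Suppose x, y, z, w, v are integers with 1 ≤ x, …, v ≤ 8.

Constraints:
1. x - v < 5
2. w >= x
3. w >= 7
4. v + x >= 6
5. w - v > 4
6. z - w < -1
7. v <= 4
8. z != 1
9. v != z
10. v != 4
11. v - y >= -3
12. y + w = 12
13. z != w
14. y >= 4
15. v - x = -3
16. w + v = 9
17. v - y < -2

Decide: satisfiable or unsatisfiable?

Take x = 5, y = 5, z = 5, w = 7, v = 2. Then constraint 1: x - v = 3; constraint 4: v + x = 7; constraint 5: w - v = 5, and every other listed constraint is also met.

Satisfiable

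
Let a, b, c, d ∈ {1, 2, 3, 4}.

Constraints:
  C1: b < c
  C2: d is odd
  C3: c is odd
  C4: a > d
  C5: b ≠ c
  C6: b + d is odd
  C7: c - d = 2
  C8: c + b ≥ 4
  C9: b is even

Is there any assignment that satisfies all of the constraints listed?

One satisfying assignment is a = 3, b = 2, c = 3, d = 1.
For the less obvious constraints — constraint 7: c - d = 2; constraint 8: c + b = 5 — and the others hold by inspection.

Satisfiable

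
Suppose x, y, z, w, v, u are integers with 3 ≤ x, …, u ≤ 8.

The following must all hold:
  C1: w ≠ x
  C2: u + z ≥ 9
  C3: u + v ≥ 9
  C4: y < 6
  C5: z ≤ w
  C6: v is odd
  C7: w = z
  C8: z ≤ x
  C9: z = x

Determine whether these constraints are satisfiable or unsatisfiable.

Unsatisfiable

From constraints 7 and 9, w = z = x, so w = x. But constraint 1 says w ≠ x. Contradiction.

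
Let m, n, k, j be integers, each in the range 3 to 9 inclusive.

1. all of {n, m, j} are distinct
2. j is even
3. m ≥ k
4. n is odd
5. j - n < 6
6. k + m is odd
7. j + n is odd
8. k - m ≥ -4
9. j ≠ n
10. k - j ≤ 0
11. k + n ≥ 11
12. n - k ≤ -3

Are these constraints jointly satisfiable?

Satisfiable

The assignment m = 9, n = 3, k = 8, j = 8 works:
  constraint 5 holds since j - n = 5.
  constraint 8 holds since k - m = -1.
The rest check out directly.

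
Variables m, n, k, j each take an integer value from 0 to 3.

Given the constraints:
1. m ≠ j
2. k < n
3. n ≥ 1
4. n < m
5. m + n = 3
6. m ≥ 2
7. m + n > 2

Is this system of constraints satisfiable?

Take m = 2, n = 1, k = 0, j = 1. Then constraint 5: m + n = 3; constraint 7: m + n = 3, and every other listed constraint is also met.

Satisfiable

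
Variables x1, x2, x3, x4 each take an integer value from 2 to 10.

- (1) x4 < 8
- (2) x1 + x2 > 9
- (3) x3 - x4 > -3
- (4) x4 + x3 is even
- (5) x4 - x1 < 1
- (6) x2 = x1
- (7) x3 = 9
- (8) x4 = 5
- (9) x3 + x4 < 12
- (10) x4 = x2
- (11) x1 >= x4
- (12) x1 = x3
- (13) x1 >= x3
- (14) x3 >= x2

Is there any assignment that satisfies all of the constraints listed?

Constraint 8 fixes x4 = 5 and constraint 7 fixes x3 = 9. Constraints 6, 10, and 12 give x4 = x2 = x1 = x3, so x4 = x3. But 5 ≠ 9 — contradiction.

Unsatisfiable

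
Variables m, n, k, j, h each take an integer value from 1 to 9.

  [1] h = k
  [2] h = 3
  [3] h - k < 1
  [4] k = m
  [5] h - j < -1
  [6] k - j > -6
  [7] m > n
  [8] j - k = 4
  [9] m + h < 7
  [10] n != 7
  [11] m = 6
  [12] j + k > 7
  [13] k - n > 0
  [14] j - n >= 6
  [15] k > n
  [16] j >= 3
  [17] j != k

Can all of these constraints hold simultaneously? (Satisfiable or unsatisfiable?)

Unsatisfiable

Constraint 2 fixes h = 3 and constraint 11 fixes m = 6. Constraints 1 and 4 give h = k = m, so h = m. But 3 ≠ 6 — contradiction.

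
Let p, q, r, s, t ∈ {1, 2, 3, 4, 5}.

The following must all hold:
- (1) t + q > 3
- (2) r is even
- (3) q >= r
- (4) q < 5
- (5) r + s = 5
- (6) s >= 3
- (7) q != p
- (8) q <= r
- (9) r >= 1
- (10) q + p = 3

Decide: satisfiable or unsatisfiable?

One satisfying assignment is p = 1, q = 2, r = 2, s = 3, t = 4.
For the less obvious constraints — constraint 1: t + q = 6; constraint 5: r + s = 5; constraint 10: q + p = 3 — and the others hold by inspection.

Satisfiable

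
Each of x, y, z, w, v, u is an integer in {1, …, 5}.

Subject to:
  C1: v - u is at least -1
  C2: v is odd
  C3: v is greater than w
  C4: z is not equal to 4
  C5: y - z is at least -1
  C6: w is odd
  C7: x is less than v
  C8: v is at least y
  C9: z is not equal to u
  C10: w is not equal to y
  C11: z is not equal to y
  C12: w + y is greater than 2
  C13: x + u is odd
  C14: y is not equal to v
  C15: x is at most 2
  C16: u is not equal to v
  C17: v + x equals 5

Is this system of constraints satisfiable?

Setting (x, y, z, w, v, u) = (2, 2, 3, 1, 3, 1) satisfies everything: constraint 1: v - u = 2; constraint 5: y - z = -1, and the others follow.

Satisfiable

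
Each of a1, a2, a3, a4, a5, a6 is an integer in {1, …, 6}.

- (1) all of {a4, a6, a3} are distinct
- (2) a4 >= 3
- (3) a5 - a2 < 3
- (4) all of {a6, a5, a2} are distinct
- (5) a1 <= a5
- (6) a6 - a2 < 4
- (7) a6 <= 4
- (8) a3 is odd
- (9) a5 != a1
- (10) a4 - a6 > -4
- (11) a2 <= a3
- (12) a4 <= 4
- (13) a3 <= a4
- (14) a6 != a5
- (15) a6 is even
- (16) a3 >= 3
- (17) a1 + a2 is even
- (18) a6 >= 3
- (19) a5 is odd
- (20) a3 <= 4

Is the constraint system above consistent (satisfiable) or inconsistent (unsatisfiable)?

Constraints 2, 7, 12, 16, 18, and 20 confine each of a4, a6, a3 to the 2 values {3, 4}.
Constraint 1 requires all 3 of them to be distinct, but only 2 values are available — impossible by the pigeonhole principle.

Unsatisfiable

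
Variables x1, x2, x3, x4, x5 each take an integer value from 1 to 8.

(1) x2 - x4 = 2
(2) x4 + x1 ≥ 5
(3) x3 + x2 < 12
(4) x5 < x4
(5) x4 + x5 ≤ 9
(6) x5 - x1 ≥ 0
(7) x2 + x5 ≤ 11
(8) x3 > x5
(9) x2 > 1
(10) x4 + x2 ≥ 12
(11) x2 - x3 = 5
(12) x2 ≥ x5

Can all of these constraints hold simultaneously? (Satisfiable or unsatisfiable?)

Satisfiable

Try x1 = 1, x2 = 8, x3 = 3, x4 = 6, x5 = 1.
Check constraint 1: x2 - x4 = 2; constraint 2: x4 + x1 = 7. The remaining constraints are straightforward to verify.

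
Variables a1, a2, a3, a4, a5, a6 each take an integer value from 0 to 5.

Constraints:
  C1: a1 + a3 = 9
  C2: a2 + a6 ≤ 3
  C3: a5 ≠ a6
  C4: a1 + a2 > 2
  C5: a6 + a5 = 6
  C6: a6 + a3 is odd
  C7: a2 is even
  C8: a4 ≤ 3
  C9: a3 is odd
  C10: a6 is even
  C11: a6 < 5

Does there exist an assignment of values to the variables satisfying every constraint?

One satisfying assignment is a1 = 4, a2 = 0, a3 = 5, a4 = 0, a5 = 4, a6 = 2.
For the less obvious constraints — constraint 1: a1 + a3 = 9; constraint 2: a2 + a6 = 2; constraint 4: a1 + a2 = 4 — and the others hold by inspection.

Satisfiable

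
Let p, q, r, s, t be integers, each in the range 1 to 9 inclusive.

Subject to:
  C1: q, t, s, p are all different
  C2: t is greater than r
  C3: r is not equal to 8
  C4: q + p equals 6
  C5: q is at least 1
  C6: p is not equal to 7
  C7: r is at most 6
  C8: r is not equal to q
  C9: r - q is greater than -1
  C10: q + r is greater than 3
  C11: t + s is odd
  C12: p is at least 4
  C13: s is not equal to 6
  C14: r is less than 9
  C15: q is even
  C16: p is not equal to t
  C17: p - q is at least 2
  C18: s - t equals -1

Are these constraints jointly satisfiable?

Satisfiable

One satisfying assignment is p = 4, q = 2, r = 3, s = 5, t = 6.
For the less obvious constraints — constraint 4: q + p = 6; constraint 9: r - q = 1; constraint 10: q + r = 5 — and the others hold by inspection.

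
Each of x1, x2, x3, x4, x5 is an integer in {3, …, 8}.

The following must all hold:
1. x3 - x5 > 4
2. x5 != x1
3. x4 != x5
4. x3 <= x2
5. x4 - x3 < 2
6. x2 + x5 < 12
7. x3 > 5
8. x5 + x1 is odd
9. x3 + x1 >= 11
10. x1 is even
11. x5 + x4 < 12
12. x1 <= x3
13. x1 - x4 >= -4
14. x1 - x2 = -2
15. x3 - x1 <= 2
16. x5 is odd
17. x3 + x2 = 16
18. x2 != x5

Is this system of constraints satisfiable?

One satisfying assignment is x1 = 6, x2 = 8, x3 = 8, x4 = 7, x5 = 3.
For the less obvious constraints — constraint 1: x3 - x5 = 5; constraint 5: x4 - x3 = -1 — and the others hold by inspection.

Satisfiable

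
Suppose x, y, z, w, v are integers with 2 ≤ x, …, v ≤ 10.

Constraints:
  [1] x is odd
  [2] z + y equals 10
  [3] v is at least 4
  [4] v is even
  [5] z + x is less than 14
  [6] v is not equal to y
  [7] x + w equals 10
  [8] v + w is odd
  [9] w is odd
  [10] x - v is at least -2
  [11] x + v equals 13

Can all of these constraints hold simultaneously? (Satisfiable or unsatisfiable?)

One satisfying assignment is x = 7, y = 4, z = 6, w = 3, v = 6.
For the less obvious constraints — constraint 2: z + y = 10; constraint 5: z + x = 13 — and the others hold by inspection.

Satisfiable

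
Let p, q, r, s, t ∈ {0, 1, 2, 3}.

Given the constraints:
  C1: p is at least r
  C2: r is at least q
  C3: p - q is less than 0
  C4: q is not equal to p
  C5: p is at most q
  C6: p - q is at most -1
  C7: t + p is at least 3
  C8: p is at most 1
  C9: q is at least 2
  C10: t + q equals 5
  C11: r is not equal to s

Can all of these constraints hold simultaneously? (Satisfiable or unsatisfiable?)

Unsatisfiable

From constraints 2 and 9: r ≥ q and q ≥ 2, so r ≥ 2. From constraints 1 and 8: r ≤ p and p ≤ 1, so r ≤ 1. But 1 < 2, so no value of r works.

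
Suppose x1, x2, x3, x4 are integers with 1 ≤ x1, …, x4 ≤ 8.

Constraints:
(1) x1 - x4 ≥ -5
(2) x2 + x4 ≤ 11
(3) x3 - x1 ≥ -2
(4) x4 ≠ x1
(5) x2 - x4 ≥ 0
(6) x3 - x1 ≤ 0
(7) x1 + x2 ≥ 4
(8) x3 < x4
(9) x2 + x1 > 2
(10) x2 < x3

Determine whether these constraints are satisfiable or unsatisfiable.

Constraints 5, 8, and 10 give x4 ≤ x2, x2 < x3, x3 < x4. Chaining: x4 ≤ x2 < x3 < x4, which forces x4 < x4 — impossible.

Unsatisfiable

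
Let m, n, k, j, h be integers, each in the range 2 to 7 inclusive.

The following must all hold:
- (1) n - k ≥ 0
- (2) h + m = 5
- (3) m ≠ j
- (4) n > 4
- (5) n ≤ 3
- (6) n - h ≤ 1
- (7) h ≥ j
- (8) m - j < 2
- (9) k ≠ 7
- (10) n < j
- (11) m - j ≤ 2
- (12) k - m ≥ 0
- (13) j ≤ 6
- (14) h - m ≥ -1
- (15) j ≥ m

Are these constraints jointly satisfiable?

Unsatisfiable

From constraint 4: n ≥ 5. From constraint 5: n ≤ 3. But 3 < 5, so no value of n works.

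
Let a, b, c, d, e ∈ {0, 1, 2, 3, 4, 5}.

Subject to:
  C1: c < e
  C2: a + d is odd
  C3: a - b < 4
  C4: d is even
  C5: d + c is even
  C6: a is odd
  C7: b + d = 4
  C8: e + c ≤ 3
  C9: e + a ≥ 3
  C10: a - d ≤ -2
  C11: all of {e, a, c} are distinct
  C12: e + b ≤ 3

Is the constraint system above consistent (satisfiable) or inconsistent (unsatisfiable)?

The assignment a = 1, b = 0, c = 0, d = 4, e = 3 works:
  constraint 3 holds since a - b = 1.
  constraint 7 holds since b + d = 4.
The rest check out directly.

Satisfiable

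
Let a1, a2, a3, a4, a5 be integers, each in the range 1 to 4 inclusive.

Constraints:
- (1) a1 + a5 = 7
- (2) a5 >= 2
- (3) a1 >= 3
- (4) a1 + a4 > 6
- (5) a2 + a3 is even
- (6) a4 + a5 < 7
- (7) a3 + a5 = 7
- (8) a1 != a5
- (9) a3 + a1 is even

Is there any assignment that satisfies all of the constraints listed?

Satisfiable

Try a1 = 4, a2 = 4, a3 = 4, a4 = 3, a5 = 3.
Check constraint 1: a1 + a5 = 7; constraint 4: a1 + a4 = 7; constraint 6: a4 + a5 = 6. The remaining constraints are straightforward to verify.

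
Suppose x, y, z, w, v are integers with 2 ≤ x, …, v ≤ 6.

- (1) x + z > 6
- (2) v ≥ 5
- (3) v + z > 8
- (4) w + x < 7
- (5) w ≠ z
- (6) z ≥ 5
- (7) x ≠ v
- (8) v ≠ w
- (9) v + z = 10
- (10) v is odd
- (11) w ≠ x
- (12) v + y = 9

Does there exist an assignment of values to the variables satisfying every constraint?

Satisfiable

Setting (x, y, z, w, v) = (2, 4, 5, 4, 5) satisfies everything: constraint 1: x + z = 7; constraint 3: v + z = 10, and the others follow.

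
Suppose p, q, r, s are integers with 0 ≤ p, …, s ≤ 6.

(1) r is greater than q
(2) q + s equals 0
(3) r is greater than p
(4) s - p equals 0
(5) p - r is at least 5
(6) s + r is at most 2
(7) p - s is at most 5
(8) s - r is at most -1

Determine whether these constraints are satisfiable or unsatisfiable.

Constraints 5, 7, and 8 give s − p ≥ -5, p − r ≥ 5, r − s ≥ 1.
Adding all 3 inequalities: the left sides telescope to 0, and the right sides sum to (-5) + 5 + 1 = 1. So 0 ≥ 1, which is false.

Unsatisfiable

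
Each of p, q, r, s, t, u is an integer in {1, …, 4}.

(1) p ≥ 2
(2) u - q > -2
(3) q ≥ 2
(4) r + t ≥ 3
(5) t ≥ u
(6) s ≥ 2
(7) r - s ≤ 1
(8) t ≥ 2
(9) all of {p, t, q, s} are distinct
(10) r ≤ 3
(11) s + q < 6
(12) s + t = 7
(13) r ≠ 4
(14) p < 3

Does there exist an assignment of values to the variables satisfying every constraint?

Unsatisfiable

Constraints 1, 3, 6, and 8 confine each of p, t, q, s to the 3 values {2, …, 4} (the domain already gives each ≤ 4).
Constraint 9 requires all 4 of them to be distinct, but only 3 values are available — impossible by the pigeonhole principle.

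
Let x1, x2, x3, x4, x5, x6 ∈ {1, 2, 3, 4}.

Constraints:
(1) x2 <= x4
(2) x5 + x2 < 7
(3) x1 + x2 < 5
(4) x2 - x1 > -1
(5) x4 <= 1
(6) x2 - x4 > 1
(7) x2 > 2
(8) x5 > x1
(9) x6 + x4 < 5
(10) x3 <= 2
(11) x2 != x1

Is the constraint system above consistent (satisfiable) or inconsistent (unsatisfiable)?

From constraint 7: x2 ≥ 3. From constraints 1 and 5: x2 ≤ x4 and x4 ≤ 1, so x2 ≤ 1. But 1 < 3, so no value of x2 works.

Unsatisfiable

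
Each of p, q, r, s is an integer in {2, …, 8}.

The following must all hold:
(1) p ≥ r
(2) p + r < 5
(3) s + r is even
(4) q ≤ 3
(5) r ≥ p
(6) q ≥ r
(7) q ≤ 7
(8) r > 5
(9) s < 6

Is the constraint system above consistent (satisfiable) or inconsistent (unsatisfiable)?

Unsatisfiable

From constraint 8: r ≥ 6. From constraints 4 and 6: r ≤ q and q ≤ 3, so r ≤ 3. But 3 < 6, so no value of r works.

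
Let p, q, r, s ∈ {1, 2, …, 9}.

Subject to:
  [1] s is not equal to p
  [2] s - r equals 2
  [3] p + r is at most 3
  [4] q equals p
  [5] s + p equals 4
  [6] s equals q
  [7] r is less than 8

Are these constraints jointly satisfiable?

From constraints 4 and 6, s = q = p, so s = p. But constraint 1 says s ≠ p. Contradiction.

Unsatisfiable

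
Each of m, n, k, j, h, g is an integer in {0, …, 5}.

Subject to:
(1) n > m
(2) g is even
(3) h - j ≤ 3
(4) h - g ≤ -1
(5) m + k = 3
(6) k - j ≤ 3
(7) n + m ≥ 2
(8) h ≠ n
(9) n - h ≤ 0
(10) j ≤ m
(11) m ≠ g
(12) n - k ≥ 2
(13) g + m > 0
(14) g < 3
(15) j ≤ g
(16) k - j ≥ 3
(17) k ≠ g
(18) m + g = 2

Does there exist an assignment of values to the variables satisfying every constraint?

Unsatisfiable

Constraints 3, 9, 12, and 16 give j − h ≥ -3, h − n ≥ 0, n − k ≥ 2, k − j ≥ 3.
Adding all 4 inequalities: the left sides telescope to 0, and the right sides sum to (-3) + 0 + 2 + 3 = 2. So 0 ≥ 2, which is false.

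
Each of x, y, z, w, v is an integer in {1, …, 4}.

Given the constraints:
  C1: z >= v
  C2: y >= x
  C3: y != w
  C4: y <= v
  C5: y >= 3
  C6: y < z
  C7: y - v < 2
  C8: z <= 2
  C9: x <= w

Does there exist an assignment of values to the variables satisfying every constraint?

Unsatisfiable

From constraints 4 and 5: v ≥ y and y ≥ 3, so v ≥ 3. From constraints 1 and 8: v ≤ z and z ≤ 2, so v ≤ 2. But 2 < 3, so no value of v works.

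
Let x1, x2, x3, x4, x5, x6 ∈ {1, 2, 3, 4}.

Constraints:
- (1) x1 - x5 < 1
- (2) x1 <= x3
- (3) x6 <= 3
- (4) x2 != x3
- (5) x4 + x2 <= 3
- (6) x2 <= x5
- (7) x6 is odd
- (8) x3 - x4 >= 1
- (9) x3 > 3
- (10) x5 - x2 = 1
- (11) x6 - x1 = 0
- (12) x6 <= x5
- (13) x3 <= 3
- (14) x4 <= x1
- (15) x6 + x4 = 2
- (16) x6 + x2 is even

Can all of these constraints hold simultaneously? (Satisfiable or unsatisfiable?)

Unsatisfiable

From constraint 9: x3 ≥ 4. From constraint 13: x3 ≤ 3. But 3 < 4, so no value of x3 works.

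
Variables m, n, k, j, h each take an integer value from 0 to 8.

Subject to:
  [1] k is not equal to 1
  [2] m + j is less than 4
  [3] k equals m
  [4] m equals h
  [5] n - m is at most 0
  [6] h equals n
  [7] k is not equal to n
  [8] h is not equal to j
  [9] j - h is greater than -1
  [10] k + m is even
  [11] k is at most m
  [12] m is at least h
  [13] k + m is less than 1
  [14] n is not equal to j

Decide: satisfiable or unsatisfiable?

From constraints 3, 4, and 6, k = m = h = n, so k = n. But constraint 7 says k ≠ n. Contradiction.

Unsatisfiable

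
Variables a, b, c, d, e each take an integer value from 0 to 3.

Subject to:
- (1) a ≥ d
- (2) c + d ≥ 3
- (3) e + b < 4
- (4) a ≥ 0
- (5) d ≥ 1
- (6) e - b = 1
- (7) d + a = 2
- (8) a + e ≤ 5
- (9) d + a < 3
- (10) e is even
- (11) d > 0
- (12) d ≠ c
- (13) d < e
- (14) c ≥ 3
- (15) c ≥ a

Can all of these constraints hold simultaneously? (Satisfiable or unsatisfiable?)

Satisfiable

One satisfying assignment is a = 1, b = 1, c = 3, d = 1, e = 2.
For the less obvious constraints — constraint 2: c + d = 4; constraint 3: e + b = 3 — and the others hold by inspection.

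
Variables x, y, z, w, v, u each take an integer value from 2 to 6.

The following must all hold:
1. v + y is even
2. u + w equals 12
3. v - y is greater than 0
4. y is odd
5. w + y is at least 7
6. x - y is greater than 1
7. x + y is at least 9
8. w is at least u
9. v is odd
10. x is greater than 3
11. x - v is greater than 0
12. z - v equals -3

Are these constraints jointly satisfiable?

Take x = 6, y = 3, z = 2, w = 6, v = 5, u = 6. Then constraint 2: u + w = 12; constraint 3: v - y = 2, and every other listed constraint is also met.

Satisfiable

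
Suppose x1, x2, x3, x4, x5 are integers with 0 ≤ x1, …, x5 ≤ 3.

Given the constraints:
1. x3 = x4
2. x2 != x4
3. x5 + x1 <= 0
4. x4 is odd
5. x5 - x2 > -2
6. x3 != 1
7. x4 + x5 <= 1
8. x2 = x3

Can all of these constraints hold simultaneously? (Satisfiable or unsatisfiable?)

From constraints 1 and 8, x2 = x3 = x4, so x2 = x4. But constraint 2 says x2 ≠ x4. Contradiction.

Unsatisfiable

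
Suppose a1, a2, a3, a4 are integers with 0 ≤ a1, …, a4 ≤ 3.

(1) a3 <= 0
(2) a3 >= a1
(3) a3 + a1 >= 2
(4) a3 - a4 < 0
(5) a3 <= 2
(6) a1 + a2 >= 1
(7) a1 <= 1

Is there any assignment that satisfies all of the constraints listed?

From constraint 1: a3 ≤ 0. From constraint 7: a1 ≤ 1. Hence a3 + a1 ≤ 1. But constraint 3 requires a3 + a1 ≥ 2, and 2 > 1. Contradiction.

Unsatisfiable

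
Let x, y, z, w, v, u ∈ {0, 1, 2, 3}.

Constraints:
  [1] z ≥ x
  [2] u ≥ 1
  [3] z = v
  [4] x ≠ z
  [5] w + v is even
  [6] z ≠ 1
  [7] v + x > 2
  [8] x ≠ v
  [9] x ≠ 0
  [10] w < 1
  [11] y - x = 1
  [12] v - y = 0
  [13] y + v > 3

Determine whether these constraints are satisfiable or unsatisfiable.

The assignment x = 1, y = 2, z = 2, w = 0, v = 2, u = 2 works:
  constraint 7 holds since v + x = 3.
  constraint 11 holds since y - x = 1.
The rest check out directly.

Satisfiable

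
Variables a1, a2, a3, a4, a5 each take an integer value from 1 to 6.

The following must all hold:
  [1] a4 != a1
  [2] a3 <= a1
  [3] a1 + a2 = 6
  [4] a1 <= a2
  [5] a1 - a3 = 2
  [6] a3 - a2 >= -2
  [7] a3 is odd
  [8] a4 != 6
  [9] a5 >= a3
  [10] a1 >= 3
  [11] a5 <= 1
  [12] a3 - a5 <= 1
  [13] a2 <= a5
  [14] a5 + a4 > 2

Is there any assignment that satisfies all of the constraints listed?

Unsatisfiable

From constraints 4 and 10: a2 ≥ a1 and a1 ≥ 3, so a2 ≥ 3. From constraints 11 and 13: a2 ≤ a5 and a5 ≤ 1, so a2 ≤ 1. But 1 < 3, so no value of a2 works.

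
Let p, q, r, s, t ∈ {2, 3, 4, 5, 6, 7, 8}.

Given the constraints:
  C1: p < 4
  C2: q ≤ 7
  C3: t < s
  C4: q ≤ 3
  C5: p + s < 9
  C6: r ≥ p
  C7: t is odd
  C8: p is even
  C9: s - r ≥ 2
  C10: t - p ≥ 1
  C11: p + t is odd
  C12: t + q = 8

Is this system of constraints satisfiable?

Satisfiable

Setting (p, q, r, s, t) = (2, 3, 3, 6, 5) satisfies everything: constraint 5: p + s = 8; constraint 9: s - r = 3; constraint 10: t - p = 3, and the others follow.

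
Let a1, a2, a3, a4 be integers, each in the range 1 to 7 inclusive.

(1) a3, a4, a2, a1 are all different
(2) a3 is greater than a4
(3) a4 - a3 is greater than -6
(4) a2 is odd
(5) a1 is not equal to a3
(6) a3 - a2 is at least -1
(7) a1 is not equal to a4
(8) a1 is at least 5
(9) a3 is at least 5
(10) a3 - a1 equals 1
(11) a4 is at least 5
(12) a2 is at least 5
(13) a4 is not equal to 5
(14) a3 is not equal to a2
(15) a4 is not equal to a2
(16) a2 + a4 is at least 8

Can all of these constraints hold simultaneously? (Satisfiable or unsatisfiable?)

Unsatisfiable

Constraints 8, 9, 11, and 12 confine each of a3, a4, a2, a1 to the 3 values {5, …, 7} (the domain already gives each ≤ 7).
Constraint 1 requires all 4 of them to be distinct, but only 3 values are available — impossible by the pigeonhole principle.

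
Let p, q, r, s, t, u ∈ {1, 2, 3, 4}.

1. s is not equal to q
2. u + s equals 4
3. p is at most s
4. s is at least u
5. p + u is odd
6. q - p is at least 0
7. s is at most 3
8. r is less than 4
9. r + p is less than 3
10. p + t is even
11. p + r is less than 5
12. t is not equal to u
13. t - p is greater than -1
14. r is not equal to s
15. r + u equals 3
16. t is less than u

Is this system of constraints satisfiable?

The assignment p = 1, q = 3, r = 1, s = 2, t = 1, u = 2 works:
  constraint 2 holds since u + s = 4.
  constraint 6 holds since q - p = 2.
  constraint 9 holds since r + p = 2.
The rest check out directly.

Satisfiable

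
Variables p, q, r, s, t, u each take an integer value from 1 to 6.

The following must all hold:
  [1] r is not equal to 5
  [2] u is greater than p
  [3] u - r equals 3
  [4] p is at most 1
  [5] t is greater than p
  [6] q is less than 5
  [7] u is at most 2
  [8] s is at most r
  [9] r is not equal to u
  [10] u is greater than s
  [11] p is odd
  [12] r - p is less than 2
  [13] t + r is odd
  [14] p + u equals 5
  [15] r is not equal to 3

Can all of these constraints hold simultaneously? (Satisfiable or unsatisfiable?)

From constraint 4: p ≤ 1. From constraint 7: u ≤ 2. Hence p + u ≤ 3. But constraint 14 requires p + u = 5, and 5 > 3. Contradiction.

Unsatisfiable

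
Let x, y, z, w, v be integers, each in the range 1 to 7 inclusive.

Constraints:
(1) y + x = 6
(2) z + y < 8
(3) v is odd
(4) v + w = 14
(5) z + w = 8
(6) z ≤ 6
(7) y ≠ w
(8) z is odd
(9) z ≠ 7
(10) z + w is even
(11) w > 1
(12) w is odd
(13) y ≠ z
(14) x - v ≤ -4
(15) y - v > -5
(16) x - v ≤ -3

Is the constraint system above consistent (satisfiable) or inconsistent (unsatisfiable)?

Satisfiable

Setting (x, y, z, w, v) = (1, 5, 1, 7, 7) satisfies everything: constraint 1: y + x = 6; constraint 2: z + y = 6, and the others follow.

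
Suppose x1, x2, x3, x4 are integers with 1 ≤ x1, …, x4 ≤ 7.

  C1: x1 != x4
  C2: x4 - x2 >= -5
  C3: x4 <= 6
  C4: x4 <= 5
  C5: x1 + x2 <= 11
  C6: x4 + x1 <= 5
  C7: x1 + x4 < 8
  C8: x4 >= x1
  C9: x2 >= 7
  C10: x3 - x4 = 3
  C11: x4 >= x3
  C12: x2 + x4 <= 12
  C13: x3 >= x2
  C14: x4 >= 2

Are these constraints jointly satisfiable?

Unsatisfiable

From constraints 9 and 13: x3 ≥ x2 and x2 ≥ 7, so x3 ≥ 7. From constraints 4 and 11: x3 ≤ x4 and x4 ≤ 5, so x3 ≤ 5. But 5 < 7, so no value of x3 works.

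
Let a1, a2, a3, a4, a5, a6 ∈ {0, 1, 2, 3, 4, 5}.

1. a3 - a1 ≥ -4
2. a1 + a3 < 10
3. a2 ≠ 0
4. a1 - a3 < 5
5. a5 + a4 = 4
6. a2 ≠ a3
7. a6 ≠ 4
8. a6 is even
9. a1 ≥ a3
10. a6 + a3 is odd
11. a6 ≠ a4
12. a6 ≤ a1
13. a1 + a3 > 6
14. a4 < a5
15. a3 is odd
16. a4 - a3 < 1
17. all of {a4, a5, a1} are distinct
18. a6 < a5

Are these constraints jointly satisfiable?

Setting (a1, a2, a3, a4, a5, a6) = (5, 5, 3, 1, 3, 2) satisfies everything: constraint 1: a3 - a1 = -2; constraint 2: a1 + a3 = 8, and the others follow.

Satisfiable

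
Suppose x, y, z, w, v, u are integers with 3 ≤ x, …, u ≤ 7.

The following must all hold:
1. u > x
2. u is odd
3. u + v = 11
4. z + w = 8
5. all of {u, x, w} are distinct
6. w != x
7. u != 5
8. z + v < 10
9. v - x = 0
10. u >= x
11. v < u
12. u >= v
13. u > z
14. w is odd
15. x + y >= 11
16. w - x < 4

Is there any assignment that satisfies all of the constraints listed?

Setting (x, y, z, w, v, u) = (4, 7, 3, 5, 4, 7) satisfies everything: constraint 3: u + v = 11; constraint 4: z + w = 8, and the others follow.

Satisfiable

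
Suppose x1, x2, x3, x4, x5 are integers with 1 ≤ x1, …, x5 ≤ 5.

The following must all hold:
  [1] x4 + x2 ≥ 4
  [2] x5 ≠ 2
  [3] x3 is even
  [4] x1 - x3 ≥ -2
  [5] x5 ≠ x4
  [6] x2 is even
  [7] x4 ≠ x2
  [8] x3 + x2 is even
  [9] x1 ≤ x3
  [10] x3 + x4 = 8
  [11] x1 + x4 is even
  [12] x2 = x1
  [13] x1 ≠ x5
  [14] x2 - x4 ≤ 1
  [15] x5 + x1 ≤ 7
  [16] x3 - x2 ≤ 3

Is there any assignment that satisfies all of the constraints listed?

The assignment x1 = 2, x2 = 2, x3 = 4, x4 = 4, x5 = 5 works:
  constraint 1 holds since x4 + x2 = 6.
  constraint 4 holds since x1 - x3 = -2.
The rest check out directly.

Satisfiable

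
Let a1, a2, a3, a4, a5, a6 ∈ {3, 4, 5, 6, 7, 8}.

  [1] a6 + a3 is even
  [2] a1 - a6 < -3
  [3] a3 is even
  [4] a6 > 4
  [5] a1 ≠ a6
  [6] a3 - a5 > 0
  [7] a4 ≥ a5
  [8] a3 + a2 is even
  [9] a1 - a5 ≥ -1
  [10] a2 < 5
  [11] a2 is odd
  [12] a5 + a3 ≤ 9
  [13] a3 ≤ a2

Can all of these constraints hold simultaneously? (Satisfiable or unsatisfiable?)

Constraint 3 makes a3 even and constraint 11 makes a2 odd, so a3 + a2 must be odd. Constraint 8 says a3 + a2 is even — contradiction.

Unsatisfiable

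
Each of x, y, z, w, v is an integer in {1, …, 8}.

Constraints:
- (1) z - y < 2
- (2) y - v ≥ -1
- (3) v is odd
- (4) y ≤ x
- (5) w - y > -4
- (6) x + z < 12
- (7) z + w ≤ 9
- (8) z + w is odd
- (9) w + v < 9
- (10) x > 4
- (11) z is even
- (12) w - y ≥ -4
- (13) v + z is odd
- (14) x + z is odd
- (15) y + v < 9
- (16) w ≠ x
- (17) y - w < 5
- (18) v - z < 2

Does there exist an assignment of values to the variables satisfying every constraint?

Satisfiable

The assignment x = 5, y = 5, z = 4, w = 3, v = 3 works:
  constraint 1 holds since z - y = -1.
  constraint 2 holds since y - v = 2.
The rest check out directly.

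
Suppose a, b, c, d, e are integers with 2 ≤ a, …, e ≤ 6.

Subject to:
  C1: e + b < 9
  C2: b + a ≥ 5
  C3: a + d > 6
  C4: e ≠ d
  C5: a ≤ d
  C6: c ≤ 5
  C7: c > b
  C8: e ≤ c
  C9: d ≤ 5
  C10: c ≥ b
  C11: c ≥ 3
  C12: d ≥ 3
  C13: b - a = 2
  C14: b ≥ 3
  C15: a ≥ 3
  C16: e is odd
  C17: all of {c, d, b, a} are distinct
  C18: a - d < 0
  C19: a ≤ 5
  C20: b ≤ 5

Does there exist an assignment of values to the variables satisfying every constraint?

Constraints 6, 9, 11, 12, 14, 15, 19, and 20 confine each of c, d, b, a to the 3 values {3, …, 5}.
Constraint 17 requires all 4 of them to be distinct, but only 3 values are available — impossible by the pigeonhole principle.

Unsatisfiable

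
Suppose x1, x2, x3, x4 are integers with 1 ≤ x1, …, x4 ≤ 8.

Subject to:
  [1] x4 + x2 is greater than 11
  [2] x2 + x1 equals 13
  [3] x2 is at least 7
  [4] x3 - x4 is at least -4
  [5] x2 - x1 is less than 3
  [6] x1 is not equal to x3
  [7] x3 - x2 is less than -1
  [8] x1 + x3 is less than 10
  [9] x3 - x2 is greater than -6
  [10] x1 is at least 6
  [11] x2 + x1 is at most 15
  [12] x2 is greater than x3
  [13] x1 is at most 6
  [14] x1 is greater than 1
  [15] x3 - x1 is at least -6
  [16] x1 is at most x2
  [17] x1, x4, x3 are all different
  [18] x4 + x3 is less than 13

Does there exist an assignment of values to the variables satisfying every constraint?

The assignment x1 = 6, x2 = 7, x3 = 3, x4 = 7 works:
  constraint 1 holds since x4 + x2 = 14.
  constraint 2 holds since x2 + x1 = 13.
The rest check out directly.

Satisfiable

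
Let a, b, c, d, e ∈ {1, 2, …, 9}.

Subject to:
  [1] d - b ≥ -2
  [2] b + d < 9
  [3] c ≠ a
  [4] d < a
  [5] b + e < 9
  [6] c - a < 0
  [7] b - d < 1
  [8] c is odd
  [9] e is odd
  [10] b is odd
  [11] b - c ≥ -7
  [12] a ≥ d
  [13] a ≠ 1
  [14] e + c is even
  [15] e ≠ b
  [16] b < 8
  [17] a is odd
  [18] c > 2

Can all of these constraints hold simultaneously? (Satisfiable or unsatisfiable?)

Satisfiable

Try a = 9, b = 3, c = 7, d = 4, e = 5.
Check constraint 1: d - b = 1; constraint 2: b + d = 7. The remaining constraints are straightforward to verify.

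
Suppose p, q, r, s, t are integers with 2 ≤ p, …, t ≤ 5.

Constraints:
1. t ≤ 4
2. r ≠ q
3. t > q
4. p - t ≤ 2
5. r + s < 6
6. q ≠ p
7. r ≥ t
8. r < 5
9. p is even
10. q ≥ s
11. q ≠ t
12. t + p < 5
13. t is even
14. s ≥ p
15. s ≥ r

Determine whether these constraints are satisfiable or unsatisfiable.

Unsatisfiable

Constraints 3, 7, 10, and 15 give t ≤ r, r ≤ s, s ≤ q, q < t. Chaining: t ≤ r ≤ s ≤ q < t, which forces t < t — impossible.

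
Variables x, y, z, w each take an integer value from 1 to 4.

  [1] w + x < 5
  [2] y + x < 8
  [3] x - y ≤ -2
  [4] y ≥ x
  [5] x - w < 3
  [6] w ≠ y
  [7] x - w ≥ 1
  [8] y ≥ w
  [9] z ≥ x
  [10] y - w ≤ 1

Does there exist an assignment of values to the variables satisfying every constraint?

Constraints 3, 7, and 10 give y − x ≥ 2, x − w ≥ 1, w − y ≥ -1.
Adding all 3 inequalities: the left sides telescope to 0, and the right sides sum to 2 + 1 + (-1) = 2. So 0 ≥ 2, which is false.

Unsatisfiable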